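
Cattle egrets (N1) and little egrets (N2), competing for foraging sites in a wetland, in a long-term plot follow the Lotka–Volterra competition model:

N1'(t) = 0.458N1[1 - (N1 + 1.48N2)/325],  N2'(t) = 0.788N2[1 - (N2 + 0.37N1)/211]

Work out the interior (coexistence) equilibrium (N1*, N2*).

Setting both brackets to zero gives the nullclines N1 + 1.48N2 = 325 and 0.37N1 + N2 = 211.
Substituting N2 = 211 - 0.37N1 into the first: N1(1 - 1.48·0.37) = 325 - 1.48·211.
So N1* = 12.7/0.452 = 28.1, and then N2* = 211 - 0.37·28.1 = 201.

N1* ≈ 28.1, N2* ≈ 201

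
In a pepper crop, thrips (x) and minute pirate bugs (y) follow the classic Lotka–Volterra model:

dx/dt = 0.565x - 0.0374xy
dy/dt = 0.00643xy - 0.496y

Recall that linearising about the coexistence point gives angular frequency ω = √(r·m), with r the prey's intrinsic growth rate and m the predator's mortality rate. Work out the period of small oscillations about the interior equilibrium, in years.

Here r = 0.565 and m = 0.496, so r·m = 0.28.
ω = √0.28 = 0.529 per year, hence T = 2π/ω ≈ 11.9 years.

T ≈ 11.9 years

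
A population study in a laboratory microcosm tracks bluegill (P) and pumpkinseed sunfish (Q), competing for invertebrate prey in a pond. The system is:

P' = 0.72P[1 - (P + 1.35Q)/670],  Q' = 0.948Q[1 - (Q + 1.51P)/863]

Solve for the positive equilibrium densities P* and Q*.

P* ≈ 477, Q* ≈ 143

Setting both brackets to zero gives the nullclines P + 1.35Q = 670 and 1.51P + Q = 863.
Substituting Q = 863 - 1.51P into the first: P(1 - 1.35·1.51) = 670 - 1.35·863.
So P* = -495/-1.04 = 477, and then Q* = 863 - 1.51·477 = 143.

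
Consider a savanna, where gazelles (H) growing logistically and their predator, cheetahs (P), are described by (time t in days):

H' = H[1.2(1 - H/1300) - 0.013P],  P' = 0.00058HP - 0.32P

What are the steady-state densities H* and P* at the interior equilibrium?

H* ≈ 552, P* ≈ 53.1

From dP/dt = 0 with P > 0: 0.00058H* = 0.32, so H* = 552.
Substitute into dH/dt = 0: 1.2(1 - 552/1300) = 0.013P*.
The bracket is 0.576, giving P* = 0.691/0.013 = 53.1.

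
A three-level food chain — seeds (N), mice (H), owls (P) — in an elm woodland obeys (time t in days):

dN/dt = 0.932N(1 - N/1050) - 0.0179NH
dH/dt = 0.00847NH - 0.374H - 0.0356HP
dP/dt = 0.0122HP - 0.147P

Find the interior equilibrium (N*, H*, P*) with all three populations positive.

From dP/dt = 0: 0.0122H* = 0.147, so H* = 12.
From dN/dt = 0: 0.932(1 - N*/1050) = 0.0179·12, giving N* = 1050·(1 - 0.231) = 807.
From dH/dt = 0: 0.00847·807 - 0.374 = 0.0356P*, so P* = 6.46/0.0356 = 181.

N* ≈ 807, H* ≈ 12, P* ≈ 181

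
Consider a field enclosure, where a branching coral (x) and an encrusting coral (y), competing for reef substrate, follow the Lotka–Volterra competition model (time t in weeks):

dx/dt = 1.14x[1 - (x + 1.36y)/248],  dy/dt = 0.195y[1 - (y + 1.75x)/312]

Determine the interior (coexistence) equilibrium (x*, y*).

x* ≈ 128, y* ≈ 88.4

Setting both brackets to zero gives the nullclines x + 1.36y = 248 and 1.75x + y = 312.
Substituting y = 312 - 1.75x into the first: x(1 - 1.36·1.75) = 248 - 1.36·312.
So x* = -176/-1.38 = 128, and then y* = 312 - 1.75·128 = 88.4.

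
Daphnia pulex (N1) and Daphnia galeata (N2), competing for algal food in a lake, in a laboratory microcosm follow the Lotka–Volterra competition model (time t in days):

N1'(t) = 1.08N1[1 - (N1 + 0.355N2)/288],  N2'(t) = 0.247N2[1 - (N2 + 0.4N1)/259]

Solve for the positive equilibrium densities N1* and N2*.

N1* ≈ 229, N2* ≈ 168

Setting both brackets to zero gives the nullclines N1 + 0.355N2 = 288 and 0.4N1 + N2 = 259.
Substituting N2 = 259 - 0.4N1 into the first: N1(1 - 0.355·0.4) = 288 - 0.355·259.
So N1* = 196/0.858 = 229, and then N2* = 259 - 0.4·229 = 168.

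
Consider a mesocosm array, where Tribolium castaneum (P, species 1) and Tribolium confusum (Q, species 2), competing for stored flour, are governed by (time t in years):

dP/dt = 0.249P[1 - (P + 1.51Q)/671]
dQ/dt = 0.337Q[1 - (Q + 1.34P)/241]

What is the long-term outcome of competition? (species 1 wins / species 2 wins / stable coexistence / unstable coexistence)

Compare the nullcline intercepts: K1/α12 = 671/1.51 = 444 > K2 = 241; K2/α21 = 241/1.34 = 180 < K1 = 671.
Since the inequalities point opposite ways, species 1 can invade but species 2 cannot.

species 1 excludes species 2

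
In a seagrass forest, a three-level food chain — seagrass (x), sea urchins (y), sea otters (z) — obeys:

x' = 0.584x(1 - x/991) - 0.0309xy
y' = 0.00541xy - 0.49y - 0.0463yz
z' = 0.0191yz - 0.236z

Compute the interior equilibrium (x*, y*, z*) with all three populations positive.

From dz/dt = 0: 0.0191y* = 0.236, so y* = 12.4.
From dx/dt = 0: 0.584(1 - x*/991) = 0.0309·12.4, giving x* = 991·(1 - 0.654) = 343.
From dy/dt = 0: 0.00541·343 - 0.49 = 0.0463z*, so z* = 1.37/0.0463 = 29.5.

x* ≈ 343, y* ≈ 12.4, z* ≈ 29.5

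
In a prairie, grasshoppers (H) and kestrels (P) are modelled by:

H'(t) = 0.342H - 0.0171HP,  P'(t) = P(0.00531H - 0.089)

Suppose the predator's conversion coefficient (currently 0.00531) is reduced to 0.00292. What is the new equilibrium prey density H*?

At the interior fixed point, setting dP/dt = 0 with P > 0 fixes H* = (predator death rate)/(HP coefficient) — independent of the other coefficients.
With the change, H* = 0.089/0.00292 = 30.5; it rises from 16.8.

H* ≈ 30.5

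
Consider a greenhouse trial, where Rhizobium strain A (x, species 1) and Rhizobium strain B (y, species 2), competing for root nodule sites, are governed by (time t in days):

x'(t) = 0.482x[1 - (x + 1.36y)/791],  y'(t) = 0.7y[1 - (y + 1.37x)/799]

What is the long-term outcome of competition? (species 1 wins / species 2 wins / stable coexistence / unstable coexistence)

Compare the nullcline intercepts: K1/α12 = 791/1.36 = 582 < K2 = 799; K2/α21 = 799/1.37 = 583 < K1 = 791.
Since both are reversed, neither can invade when rare; the interior point is a saddle.

unstable coexistence (outcome depends on initial conditions)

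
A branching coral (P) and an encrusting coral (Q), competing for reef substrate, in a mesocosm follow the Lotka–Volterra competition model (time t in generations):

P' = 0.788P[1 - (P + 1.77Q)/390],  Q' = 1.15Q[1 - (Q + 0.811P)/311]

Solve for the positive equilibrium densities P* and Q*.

Setting both brackets to zero gives the nullclines P + 1.77Q = 390 and 0.811P + Q = 311.
Substituting Q = 311 - 0.811P into the first: P(1 - 1.77·0.811) = 390 - 1.77·311.
So P* = -160/-0.435 = 368, and then Q* = 311 - 0.811·368 = 12.1.

P* ≈ 368, Q* ≈ 12.1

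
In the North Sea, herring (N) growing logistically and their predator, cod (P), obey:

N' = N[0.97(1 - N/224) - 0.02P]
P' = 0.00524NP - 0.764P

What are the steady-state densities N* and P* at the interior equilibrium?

N* ≈ 146, P* ≈ 16.9

From dP/dt = 0 with P > 0: 0.00524N* = 0.764, so N* = 146.
Substitute into dN/dt = 0: 0.97(1 - 146/224) = 0.02P*.
The bracket is 0.349, giving P* = 0.339/0.02 = 16.9.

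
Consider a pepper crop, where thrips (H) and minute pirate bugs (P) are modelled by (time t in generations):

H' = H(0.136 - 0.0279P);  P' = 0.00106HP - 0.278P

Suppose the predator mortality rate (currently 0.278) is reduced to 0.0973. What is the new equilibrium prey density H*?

At the interior fixed point, setting dP/dt = 0 with P > 0 fixes H* = (predator death rate)/(HP coefficient) — independent of the other coefficients.
With the change, H* = 0.0973/0.00106 = 91.8; it falls from 262.

H* ≈ 91.8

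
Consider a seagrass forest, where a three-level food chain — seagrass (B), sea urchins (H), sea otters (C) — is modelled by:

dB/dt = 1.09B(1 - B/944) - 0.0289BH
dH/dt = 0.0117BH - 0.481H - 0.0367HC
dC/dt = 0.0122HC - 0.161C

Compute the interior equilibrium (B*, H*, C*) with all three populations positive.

From dC/dt = 0: 0.0122H* = 0.161, so H* = 13.2.
From dB/dt = 0: 1.09(1 - B*/944) = 0.0289·13.2, giving B* = 944·(1 - 0.35) = 614.
From dH/dt = 0: 0.0117·614 - 0.481 = 0.0367C*, so C* = 6.7/0.0367 = 183.

B* ≈ 614, H* ≈ 13.2, C* ≈ 183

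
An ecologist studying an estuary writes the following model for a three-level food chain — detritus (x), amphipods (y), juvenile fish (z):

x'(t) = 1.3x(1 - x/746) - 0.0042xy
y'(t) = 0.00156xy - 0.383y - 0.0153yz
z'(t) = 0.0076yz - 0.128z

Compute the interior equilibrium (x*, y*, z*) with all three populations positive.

From dz/dt = 0: 0.0076y* = 0.128, so y* = 16.8.
From dx/dt = 0: 1.3(1 - x*/746) = 0.0042·16.8, giving x* = 746·(1 - 0.0544) = 705.
From dy/dt = 0: 0.00156·705 - 0.383 = 0.0153z*, so z* = 0.717/0.0153 = 46.9.

x* ≈ 705, y* ≈ 16.8, z* ≈ 46.9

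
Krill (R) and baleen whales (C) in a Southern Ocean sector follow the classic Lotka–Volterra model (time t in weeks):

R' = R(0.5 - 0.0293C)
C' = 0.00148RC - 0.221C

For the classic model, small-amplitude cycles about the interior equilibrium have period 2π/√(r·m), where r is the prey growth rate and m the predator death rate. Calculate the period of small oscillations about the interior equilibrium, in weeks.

T ≈ 18.9 weeks

Here r = 0.5 and m = 0.221, so r·m = 0.111.
ω = √0.111 = 0.332 per week, hence T = 2π/ω ≈ 18.9 weeks.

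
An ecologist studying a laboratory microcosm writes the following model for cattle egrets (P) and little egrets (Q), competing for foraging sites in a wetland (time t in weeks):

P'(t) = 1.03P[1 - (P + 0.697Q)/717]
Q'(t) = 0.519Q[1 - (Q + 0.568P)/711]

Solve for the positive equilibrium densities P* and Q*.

P* ≈ 367, Q* ≈ 503

Setting both brackets to zero gives the nullclines P + 0.697Q = 717 and 0.568P + Q = 711.
Substituting Q = 711 - 0.568P into the first: P(1 - 0.697·0.568) = 717 - 0.697·711.
So P* = 221/0.604 = 367, and then Q* = 711 - 0.568·367 = 503.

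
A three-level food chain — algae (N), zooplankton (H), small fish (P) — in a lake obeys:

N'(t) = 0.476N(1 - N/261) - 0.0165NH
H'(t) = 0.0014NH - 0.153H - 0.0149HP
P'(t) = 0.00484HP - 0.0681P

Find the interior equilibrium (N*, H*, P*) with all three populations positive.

From dP/dt = 0: 0.00484H* = 0.0681, so H* = 14.1.
From dN/dt = 0: 0.476(1 - N*/261) = 0.0165·14.1, giving N* = 261·(1 - 0.488) = 134.
From dH/dt = 0: 0.0014·134 - 0.153 = 0.0149P*, so P* = 0.0342/0.0149 = 2.29.

N* ≈ 134, H* ≈ 14.1, P* ≈ 2.29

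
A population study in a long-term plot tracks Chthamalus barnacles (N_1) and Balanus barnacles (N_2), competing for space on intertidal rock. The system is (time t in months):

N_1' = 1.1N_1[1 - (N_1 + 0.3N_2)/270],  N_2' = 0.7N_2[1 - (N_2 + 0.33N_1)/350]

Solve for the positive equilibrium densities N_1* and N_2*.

N_1* ≈ 183, N_2* ≈ 290

Setting both brackets to zero gives the nullclines N_1 + 0.3N_2 = 270 and 0.33N_1 + N_2 = 350.
Substituting N_2 = 350 - 0.33N_1 into the first: N_1(1 - 0.3·0.33) = 270 - 0.3·350.
So N_1* = 165/0.901 = 183, and then N_2* = 350 - 0.33·183 = 290.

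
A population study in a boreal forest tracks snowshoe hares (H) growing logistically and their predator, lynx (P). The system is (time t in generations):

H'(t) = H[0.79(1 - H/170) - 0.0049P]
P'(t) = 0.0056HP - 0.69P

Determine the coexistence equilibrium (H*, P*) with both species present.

H* ≈ 123, P* ≈ 44.4

From dP/dt = 0 with P > 0: 0.0056H* = 0.69, so H* = 123.
Substitute into dH/dt = 0: 0.79(1 - 123/170) = 0.0049P*.
The bracket is 0.275, giving P* = 0.217/0.0049 = 44.4.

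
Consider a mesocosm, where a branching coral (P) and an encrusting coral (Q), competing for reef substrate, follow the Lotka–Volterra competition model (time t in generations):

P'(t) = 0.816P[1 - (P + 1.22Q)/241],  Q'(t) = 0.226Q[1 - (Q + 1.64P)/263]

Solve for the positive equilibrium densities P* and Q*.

Setting both brackets to zero gives the nullclines P + 1.22Q = 241 and 1.64P + Q = 263.
Substituting Q = 263 - 1.64P into the first: P(1 - 1.22·1.64) = 241 - 1.22·263.
So P* = -79.9/-1 = 79.8, and then Q* = 263 - 1.64·79.8 = 132.

P* ≈ 79.8, Q* ≈ 132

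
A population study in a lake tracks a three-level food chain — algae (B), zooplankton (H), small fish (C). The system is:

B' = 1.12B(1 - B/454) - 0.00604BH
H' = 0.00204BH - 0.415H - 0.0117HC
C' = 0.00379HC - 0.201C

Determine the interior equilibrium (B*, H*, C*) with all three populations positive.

From dC/dt = 0: 0.00379H* = 0.201, so H* = 53.
From dB/dt = 0: 1.12(1 - B*/454) = 0.00604·53, giving B* = 454·(1 - 0.286) = 324.
From dH/dt = 0: 0.00204·324 - 0.415 = 0.0117C*, so C* = 0.246/0.0117 = 21.

B* ≈ 324, H* ≈ 53, C* ≈ 21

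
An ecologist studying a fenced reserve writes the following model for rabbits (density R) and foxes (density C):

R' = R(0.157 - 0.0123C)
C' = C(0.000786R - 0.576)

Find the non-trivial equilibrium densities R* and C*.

Set dC/dt = 0 with C > 0: 0.000786R - 0.576 = 0, so R* = 0.576/0.000786 = 733.
Set dR/dt = 0 with R > 0: 0.157 - 0.0123C = 0, so C* = 0.157/0.0123 = 12.8.

R* ≈ 733, C* ≈ 12.8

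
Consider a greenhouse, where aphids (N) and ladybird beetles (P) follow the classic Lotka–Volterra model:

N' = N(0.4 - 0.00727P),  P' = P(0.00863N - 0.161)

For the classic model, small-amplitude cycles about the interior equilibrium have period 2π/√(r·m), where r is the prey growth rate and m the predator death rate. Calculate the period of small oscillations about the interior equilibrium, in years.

Here r = 0.4 and m = 0.161, so r·m = 0.0644.
ω = √0.0644 = 0.254 per year, hence T = 2π/ω ≈ 24.8 years.

T ≈ 24.8 years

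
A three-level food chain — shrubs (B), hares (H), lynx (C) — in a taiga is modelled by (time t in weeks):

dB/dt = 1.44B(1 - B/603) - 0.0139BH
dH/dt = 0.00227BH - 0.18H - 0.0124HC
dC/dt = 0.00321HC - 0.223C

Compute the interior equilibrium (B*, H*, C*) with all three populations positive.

From dC/dt = 0: 0.00321H* = 0.223, so H* = 69.5.
From dB/dt = 0: 1.44(1 - B*/603) = 0.0139·69.5, giving B* = 603·(1 - 0.671) = 199.
From dH/dt = 0: 0.00227·199 - 0.18 = 0.0124C*, so C* = 0.271/0.0124 = 21.8.

B* ≈ 199, H* ≈ 69.5, C* ≈ 21.8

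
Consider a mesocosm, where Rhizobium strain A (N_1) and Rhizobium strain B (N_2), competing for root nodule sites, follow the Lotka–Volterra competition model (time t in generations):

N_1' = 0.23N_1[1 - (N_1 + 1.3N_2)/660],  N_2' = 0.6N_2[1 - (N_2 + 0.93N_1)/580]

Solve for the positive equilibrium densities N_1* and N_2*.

Setting both brackets to zero gives the nullclines N_1 + 1.3N_2 = 660 and 0.93N_1 + N_2 = 580.
Substituting N_2 = 580 - 0.93N_1 into the first: N_1(1 - 1.3·0.93) = 660 - 1.3·580.
So N_1* = -94/-0.209 = 450, and then N_2* = 580 - 0.93·450 = 162.

N_1* ≈ 450, N_2* ≈ 162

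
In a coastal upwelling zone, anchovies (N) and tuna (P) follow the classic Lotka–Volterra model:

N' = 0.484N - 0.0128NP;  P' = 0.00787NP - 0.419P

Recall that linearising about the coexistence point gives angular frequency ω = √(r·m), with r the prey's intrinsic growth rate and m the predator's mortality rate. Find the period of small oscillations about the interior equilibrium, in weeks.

T ≈ 14 weeks

Here r = 0.484 and m = 0.419, so r·m = 0.203.
ω = √0.203 = 0.45 per week, hence T = 2π/ω ≈ 14 weeks.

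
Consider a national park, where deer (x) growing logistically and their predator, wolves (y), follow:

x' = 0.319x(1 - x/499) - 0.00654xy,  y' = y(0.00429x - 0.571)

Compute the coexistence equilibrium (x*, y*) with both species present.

x* ≈ 133, y* ≈ 35.8

From dy/dt = 0 with y > 0: 0.00429x* = 0.571, so x* = 133.
Substitute into dx/dt = 0: 0.319(1 - 133/499) = 0.00654y*.
The bracket is 0.733, giving y* = 0.234/0.00654 = 35.8.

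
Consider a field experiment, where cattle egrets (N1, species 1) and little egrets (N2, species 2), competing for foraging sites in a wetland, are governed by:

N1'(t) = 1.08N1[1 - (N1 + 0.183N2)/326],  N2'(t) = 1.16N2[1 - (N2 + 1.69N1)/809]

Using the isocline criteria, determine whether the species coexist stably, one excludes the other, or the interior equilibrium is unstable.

Compare the nullcline intercepts: K1/α12 = 326/0.183 = 1780 > K2 = 809; K2/α21 = 809/1.69 = 479 > K1 = 326.
Since both inequalities hold, each species can invade when rare, so the interior equilibrium is stable.

stable coexistence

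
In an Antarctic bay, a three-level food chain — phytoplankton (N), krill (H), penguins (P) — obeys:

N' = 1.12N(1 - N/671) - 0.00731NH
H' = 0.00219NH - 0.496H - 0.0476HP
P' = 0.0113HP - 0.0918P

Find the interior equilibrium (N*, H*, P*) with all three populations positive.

N* ≈ 635, H* ≈ 8.12, P* ≈ 18.8

From dP/dt = 0: 0.0113H* = 0.0918, so H* = 8.12.
From dN/dt = 0: 1.12(1 - N*/671) = 0.00731·8.12, giving N* = 671·(1 - 0.053) = 635.
From dH/dt = 0: 0.00219·635 - 0.496 = 0.0476P*, so P* = 0.896/0.0476 = 18.8.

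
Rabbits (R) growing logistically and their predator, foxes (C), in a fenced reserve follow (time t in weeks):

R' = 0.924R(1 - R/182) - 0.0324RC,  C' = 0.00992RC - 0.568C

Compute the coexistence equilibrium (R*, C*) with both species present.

From dC/dt = 0 with C > 0: 0.00992R* = 0.568, so R* = 57.3.
Substitute into dR/dt = 0: 0.924(1 - 57.3/182) = 0.0324C*.
The bracket is 0.685, giving C* = 0.633/0.0324 = 19.5.

R* ≈ 57.3, C* ≈ 19.5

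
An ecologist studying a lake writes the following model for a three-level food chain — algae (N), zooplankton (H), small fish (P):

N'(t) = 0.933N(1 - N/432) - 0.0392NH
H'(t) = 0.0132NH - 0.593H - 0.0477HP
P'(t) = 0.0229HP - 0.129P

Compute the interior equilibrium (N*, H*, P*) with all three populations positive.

From dP/dt = 0: 0.0229H* = 0.129, so H* = 5.63.
From dN/dt = 0: 0.933(1 - N*/432) = 0.0392·5.63, giving N* = 432·(1 - 0.237) = 330.
From dH/dt = 0: 0.0132·330 - 0.593 = 0.0477P*, so P* = 3.76/0.0477 = 78.8.

N* ≈ 330, H* ≈ 5.63, P* ≈ 78.8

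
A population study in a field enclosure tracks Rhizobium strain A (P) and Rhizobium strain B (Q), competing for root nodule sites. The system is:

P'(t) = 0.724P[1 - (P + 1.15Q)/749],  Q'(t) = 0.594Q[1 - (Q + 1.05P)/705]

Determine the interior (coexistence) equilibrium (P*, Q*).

Setting both brackets to zero gives the nullclines P + 1.15Q = 749 and 1.05P + Q = 705.
Substituting Q = 705 - 1.05P into the first: P(1 - 1.15·1.05) = 749 - 1.15·705.
So P* = -61.7/-0.208 = 298, and then Q* = 705 - 1.05·298 = 393.

P* ≈ 298, Q* ≈ 393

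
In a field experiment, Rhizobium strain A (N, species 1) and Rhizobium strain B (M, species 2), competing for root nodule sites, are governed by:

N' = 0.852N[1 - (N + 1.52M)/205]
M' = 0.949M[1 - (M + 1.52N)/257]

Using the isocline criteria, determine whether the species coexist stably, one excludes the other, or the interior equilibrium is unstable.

Compare the nullcline intercepts: K1/α12 = 205/1.52 = 135 < K2 = 257; K2/α21 = 257/1.52 = 169 < K1 = 205.
Since both are reversed, neither can invade when rare; the interior point is a saddle.

unstable coexistence (outcome depends on initial conditions)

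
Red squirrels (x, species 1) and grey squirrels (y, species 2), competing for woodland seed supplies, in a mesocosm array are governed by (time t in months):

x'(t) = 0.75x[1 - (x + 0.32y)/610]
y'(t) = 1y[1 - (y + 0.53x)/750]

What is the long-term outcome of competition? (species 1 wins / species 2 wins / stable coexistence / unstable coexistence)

Compare the nullcline intercepts: K1/α12 = 610/0.32 = 1910 > K2 = 750; K2/α21 = 750/0.53 = 1420 > K1 = 610.
Since both inequalities hold, each species can invade when rare, so the interior equilibrium is stable.

stable coexistence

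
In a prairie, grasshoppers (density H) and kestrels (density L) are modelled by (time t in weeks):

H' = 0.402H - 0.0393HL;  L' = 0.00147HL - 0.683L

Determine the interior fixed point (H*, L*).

H* ≈ 465, L* ≈ 10.2

Set dL/dt = 0 with L > 0: 0.00147H - 0.683 = 0, so H* = 0.683/0.00147 = 465.
Set dH/dt = 0 with H > 0: 0.402 - 0.0393L = 0, so L* = 0.402/0.0393 = 10.2.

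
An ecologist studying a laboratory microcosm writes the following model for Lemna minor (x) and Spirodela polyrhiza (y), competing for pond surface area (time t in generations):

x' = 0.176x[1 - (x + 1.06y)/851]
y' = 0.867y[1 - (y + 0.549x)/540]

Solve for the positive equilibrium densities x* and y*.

x* ≈ 666, y* ≈ 174

Setting both brackets to zero gives the nullclines x + 1.06y = 851 and 0.549x + y = 540.
Substituting y = 540 - 0.549x into the first: x(1 - 1.06·0.549) = 851 - 1.06·540.
So x* = 279/0.418 = 666, and then y* = 540 - 0.549·666 = 174.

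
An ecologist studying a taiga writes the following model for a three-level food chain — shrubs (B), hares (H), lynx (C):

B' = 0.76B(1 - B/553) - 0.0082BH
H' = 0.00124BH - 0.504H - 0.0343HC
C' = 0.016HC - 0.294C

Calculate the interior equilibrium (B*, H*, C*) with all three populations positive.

From dC/dt = 0: 0.016H* = 0.294, so H* = 18.4.
From dB/dt = 0: 0.76(1 - B*/553) = 0.0082·18.4, giving B* = 553·(1 - 0.198) = 443.
From dH/dt = 0: 0.00124·443 - 0.504 = 0.0343C*, so C* = 0.0458/0.0343 = 1.33.

B* ≈ 443, H* ≈ 18.4, C* ≈ 1.33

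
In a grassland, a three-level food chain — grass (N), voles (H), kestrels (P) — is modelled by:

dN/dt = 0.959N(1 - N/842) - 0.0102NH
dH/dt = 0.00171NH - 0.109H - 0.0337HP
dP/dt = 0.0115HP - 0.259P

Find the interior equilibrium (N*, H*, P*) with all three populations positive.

From dP/dt = 0: 0.0115H* = 0.259, so H* = 22.5.
From dN/dt = 0: 0.959(1 - N*/842) = 0.0102·22.5, giving N* = 842·(1 - 0.24) = 640.
From dH/dt = 0: 0.00171·640 - 0.109 = 0.0337P*, so P* = 0.986/0.0337 = 29.3.

N* ≈ 640, H* ≈ 22.5, P* ≈ 29.3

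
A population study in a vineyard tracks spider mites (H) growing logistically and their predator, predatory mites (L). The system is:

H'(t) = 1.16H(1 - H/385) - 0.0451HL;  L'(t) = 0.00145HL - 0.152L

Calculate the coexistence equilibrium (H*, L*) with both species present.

From dL/dt = 0 with L > 0: 0.00145H* = 0.152, so H* = 105.
Substitute into dH/dt = 0: 1.16(1 - 105/385) = 0.0451L*.
The bracket is 0.728, giving L* = 0.844/0.0451 = 18.7.

H* ≈ 105, L* ≈ 18.7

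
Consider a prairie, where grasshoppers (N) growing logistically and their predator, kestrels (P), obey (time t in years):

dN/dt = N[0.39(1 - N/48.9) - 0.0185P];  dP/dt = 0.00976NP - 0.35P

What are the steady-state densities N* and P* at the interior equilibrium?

From dP/dt = 0 with P > 0: 0.00976N* = 0.35, so N* = 35.9.
Substitute into dN/dt = 0: 0.39(1 - 35.9/48.9) = 0.0185P*.
The bracket is 0.267, giving P* = 0.104/0.0185 = 5.62.

N* ≈ 35.9, P* ≈ 5.62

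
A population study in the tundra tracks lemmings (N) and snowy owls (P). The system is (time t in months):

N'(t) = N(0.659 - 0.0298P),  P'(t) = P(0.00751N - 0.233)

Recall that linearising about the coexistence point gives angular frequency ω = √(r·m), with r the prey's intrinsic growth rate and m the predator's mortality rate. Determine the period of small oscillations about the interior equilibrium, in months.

T ≈ 16 months

Here r = 0.659 and m = 0.233, so r·m = 0.154.
ω = √0.154 = 0.392 per month, hence T = 2π/ω ≈ 16 months.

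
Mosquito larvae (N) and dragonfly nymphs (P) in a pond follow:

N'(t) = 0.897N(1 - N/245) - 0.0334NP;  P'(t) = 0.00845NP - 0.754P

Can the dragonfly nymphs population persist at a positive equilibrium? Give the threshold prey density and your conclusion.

The predator equation gives dP/dt > 0 only when N > 0.754/0.00845 = 89.2.
Without the predator, N → K = 245. Since 245 > 89.2, the predator can invade and persist.

Threshold N = 89.2; K > 89.2, so yes, the predator persists.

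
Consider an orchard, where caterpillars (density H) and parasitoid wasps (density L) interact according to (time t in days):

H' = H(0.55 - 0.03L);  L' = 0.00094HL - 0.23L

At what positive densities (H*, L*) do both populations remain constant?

Set dL/dt = 0 with L > 0: 0.00094H - 0.23 = 0, so H* = 0.23/0.00094 = 245.
Set dH/dt = 0 with H > 0: 0.55 - 0.03L = 0, so L* = 0.55/0.03 = 18.3.

H* ≈ 245, L* ≈ 18.3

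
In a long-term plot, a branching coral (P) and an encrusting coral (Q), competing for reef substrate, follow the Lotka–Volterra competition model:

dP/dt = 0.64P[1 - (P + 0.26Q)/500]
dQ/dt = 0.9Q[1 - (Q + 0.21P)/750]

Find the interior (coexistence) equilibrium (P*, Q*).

P* ≈ 323, Q* ≈ 682

Setting both brackets to zero gives the nullclines P + 0.26Q = 500 and 0.21P + Q = 750.
Substituting Q = 750 - 0.21P into the first: P(1 - 0.26·0.21) = 500 - 0.26·750.
So P* = 305/0.945 = 323, and then Q* = 750 - 0.21·323 = 682.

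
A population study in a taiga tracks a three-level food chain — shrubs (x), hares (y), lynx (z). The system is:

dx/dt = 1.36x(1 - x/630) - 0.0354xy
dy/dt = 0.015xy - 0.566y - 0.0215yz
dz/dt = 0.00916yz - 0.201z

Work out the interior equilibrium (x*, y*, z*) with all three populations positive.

From dz/dt = 0: 0.00916y* = 0.201, so y* = 21.9.
From dx/dt = 0: 1.36(1 - x*/630) = 0.0354·21.9, giving x* = 630·(1 - 0.571) = 270.
From dy/dt = 0: 0.015·270 - 0.566 = 0.0215z*, so z* = 3.49/0.0215 = 162.

x* ≈ 270, y* ≈ 21.9, z* ≈ 162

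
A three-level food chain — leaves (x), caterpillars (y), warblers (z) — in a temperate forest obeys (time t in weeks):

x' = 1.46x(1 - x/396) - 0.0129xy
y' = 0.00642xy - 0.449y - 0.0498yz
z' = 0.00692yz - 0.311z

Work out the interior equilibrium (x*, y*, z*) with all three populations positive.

From dz/dt = 0: 0.00692y* = 0.311, so y* = 44.9.
From dx/dt = 0: 1.46(1 - x*/396) = 0.0129·44.9, giving x* = 396·(1 - 0.397) = 239.
From dy/dt = 0: 0.00642·239 - 0.449 = 0.0498z*, so z* = 1.08/0.0498 = 21.8.

x* ≈ 239, y* ≈ 44.9, z* ≈ 21.8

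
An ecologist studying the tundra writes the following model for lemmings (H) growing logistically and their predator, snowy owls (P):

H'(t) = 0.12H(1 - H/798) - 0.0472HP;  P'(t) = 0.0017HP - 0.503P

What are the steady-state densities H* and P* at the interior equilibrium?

From dP/dt = 0 with P > 0: 0.0017H* = 0.503, so H* = 296.
Substitute into dH/dt = 0: 0.12(1 - 296/798) = 0.0472P*.
The bracket is 0.629, giving P* = 0.0755/0.0472 = 1.6.

H* ≈ 296, P* ≈ 1.6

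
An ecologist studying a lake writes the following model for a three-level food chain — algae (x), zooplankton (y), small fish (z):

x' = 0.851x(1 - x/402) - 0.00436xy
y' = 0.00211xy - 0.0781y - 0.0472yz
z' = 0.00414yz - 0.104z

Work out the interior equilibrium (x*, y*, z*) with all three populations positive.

From dz/dt = 0: 0.00414y* = 0.104, so y* = 25.1.
From dx/dt = 0: 0.851(1 - x*/402) = 0.00436·25.1, giving x* = 402·(1 - 0.129) = 350.
From dy/dt = 0: 0.00211·350 - 0.0781 = 0.0472z*, so z* = 0.661/0.0472 = 14.

x* ≈ 350, y* ≈ 25.1, z* ≈ 14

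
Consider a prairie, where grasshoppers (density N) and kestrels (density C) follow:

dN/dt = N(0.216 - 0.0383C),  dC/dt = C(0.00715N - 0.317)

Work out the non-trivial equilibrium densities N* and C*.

N* ≈ 44.3, C* ≈ 5.64

Set dC/dt = 0 with C > 0: 0.00715N - 0.317 = 0, so N* = 0.317/0.00715 = 44.3.
Set dN/dt = 0 with N > 0: 0.216 - 0.0383C = 0, so C* = 0.216/0.0383 = 5.64.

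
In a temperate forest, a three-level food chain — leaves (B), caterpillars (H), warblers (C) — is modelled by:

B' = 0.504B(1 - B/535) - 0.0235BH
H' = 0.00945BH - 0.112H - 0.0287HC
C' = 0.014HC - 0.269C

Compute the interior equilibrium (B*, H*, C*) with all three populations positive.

B* ≈ 55.7, H* ≈ 19.2, C* ≈ 14.4

From dC/dt = 0: 0.014H* = 0.269, so H* = 19.2.
From dB/dt = 0: 0.504(1 - B*/535) = 0.0235·19.2, giving B* = 535·(1 - 0.896) = 55.7.
From dH/dt = 0: 0.00945·55.7 - 0.112 = 0.0287C*, so C* = 0.414/0.0287 = 14.4.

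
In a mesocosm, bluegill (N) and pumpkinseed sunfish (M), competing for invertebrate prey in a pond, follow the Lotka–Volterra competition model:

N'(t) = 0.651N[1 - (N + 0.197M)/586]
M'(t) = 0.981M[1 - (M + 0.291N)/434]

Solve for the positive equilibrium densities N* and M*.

N* ≈ 531, M* ≈ 279

Setting both brackets to zero gives the nullclines N + 0.197M = 586 and 0.291N + M = 434.
Substituting M = 434 - 0.291N into the first: N(1 - 0.197·0.291) = 586 - 0.197·434.
So N* = 501/0.943 = 531, and then M* = 434 - 0.291·531 = 279.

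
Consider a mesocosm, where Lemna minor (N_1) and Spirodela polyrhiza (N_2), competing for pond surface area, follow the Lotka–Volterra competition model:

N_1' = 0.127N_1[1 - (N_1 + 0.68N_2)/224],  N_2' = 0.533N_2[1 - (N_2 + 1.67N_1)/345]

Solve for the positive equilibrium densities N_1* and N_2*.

Setting both brackets to zero gives the nullclines N_1 + 0.68N_2 = 224 and 1.67N_1 + N_2 = 345.
Substituting N_2 = 345 - 1.67N_1 into the first: N_1(1 - 0.68·1.67) = 224 - 0.68·345.
So N_1* = -10.6/-0.136 = 78.2, and then N_2* = 345 - 1.67·78.2 = 214.

N_1* ≈ 78.2, N_2* ≈ 214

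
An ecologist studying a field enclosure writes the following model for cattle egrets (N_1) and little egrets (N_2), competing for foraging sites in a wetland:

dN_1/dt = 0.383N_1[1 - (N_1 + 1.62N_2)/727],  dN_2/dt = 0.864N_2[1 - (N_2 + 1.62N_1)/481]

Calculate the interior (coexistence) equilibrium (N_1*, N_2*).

N_1* ≈ 32.1, N_2* ≈ 429

Setting both brackets to zero gives the nullclines N_1 + 1.62N_2 = 727 and 1.62N_1 + N_2 = 481.
Substituting N_2 = 481 - 1.62N_1 into the first: N_1(1 - 1.62·1.62) = 727 - 1.62·481.
So N_1* = -52.2/-1.62 = 32.1, and then N_2* = 481 - 1.62·32.1 = 429.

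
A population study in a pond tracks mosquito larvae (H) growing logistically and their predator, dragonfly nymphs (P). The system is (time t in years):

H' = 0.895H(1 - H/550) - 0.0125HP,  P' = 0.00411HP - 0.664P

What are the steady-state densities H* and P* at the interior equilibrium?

From dP/dt = 0 with P > 0: 0.00411H* = 0.664, so H* = 162.
Substitute into dH/dt = 0: 0.895(1 - 162/550) = 0.0125P*.
The bracket is 0.706, giving P* = 0.632/0.0125 = 50.6.

H* ≈ 162, P* ≈ 50.6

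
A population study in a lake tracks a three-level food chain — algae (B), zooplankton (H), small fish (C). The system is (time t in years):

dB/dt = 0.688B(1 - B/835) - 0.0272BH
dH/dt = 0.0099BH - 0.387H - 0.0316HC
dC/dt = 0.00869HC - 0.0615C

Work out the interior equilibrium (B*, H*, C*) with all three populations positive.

B* ≈ 601, H* ≈ 7.08, C* ≈ 176

From dC/dt = 0: 0.00869H* = 0.0615, so H* = 7.08.
From dB/dt = 0: 0.688(1 - B*/835) = 0.0272·7.08, giving B* = 835·(1 - 0.28) = 601.
From dH/dt = 0: 0.0099·601 - 0.387 = 0.0316C*, so C* = 5.57/0.0316 = 176.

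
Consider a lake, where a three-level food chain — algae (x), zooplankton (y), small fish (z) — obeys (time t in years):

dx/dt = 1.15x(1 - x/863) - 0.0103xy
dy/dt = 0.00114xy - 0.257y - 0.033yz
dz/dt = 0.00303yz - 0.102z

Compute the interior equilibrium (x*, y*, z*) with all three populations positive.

From dz/dt = 0: 0.00303y* = 0.102, so y* = 33.7.
From dx/dt = 0: 1.15(1 - x*/863) = 0.0103·33.7, giving x* = 863·(1 - 0.302) = 603.
From dy/dt = 0: 0.00114·603 - 0.257 = 0.033z*, so z* = 0.43/0.033 = 13.

x* ≈ 603, y* ≈ 33.7, z* ≈ 13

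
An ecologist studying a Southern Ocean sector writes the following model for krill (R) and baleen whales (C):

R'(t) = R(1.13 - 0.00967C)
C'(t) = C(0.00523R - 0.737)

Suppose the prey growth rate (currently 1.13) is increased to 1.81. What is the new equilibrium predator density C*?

C* ≈ 187

At the interior fixed point, setting dR/dt = 0 with R > 0 fixes C* = (prey growth rate)/(RC coefficient) — independent of the other coefficients.
With the change, C* = 1.81/0.00967 = 187; it rises from 117.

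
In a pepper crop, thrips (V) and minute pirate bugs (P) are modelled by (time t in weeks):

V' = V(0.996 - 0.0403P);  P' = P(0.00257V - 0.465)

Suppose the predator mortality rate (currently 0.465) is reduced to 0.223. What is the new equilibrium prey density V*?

V* ≈ 86.8

At the interior fixed point, setting dP/dt = 0 with P > 0 fixes V* = (predator death rate)/(VP coefficient) — independent of the other coefficients.
With the change, V* = 0.223/0.00257 = 86.8; it falls from 181.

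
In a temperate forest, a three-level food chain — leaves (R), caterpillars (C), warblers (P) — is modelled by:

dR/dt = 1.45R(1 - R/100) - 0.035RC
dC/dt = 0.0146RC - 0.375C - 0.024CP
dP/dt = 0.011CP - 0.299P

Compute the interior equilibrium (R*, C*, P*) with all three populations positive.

R* ≈ 34.4, C* ≈ 27.2, P* ≈ 5.29

From dP/dt = 0: 0.011C* = 0.299, so C* = 27.2.
From dR/dt = 0: 1.45(1 - R*/100) = 0.035·27.2, giving R* = 100·(1 - 0.656) = 34.4.
From dC/dt = 0: 0.0146·34.4 - 0.375 = 0.024P*, so P* = 0.127/0.024 = 5.29.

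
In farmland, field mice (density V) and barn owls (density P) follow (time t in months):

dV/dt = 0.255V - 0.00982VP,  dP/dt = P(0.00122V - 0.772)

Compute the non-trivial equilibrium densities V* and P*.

Set dP/dt = 0 with P > 0: 0.00122V - 0.772 = 0, so V* = 0.772/0.00122 = 633.
Set dV/dt = 0 with V > 0: 0.255 - 0.00982P = 0, so P* = 0.255/0.00982 = 26.

V* ≈ 633, P* ≈ 26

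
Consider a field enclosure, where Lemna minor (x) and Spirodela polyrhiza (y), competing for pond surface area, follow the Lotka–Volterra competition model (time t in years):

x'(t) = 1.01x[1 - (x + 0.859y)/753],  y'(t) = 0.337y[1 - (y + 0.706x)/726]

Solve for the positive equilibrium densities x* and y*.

Setting both brackets to zero gives the nullclines x + 0.859y = 753 and 0.706x + y = 726.
Substituting y = 726 - 0.706x into the first: x(1 - 0.859·0.706) = 753 - 0.859·726.
So x* = 129/0.394 = 329, and then y* = 726 - 0.706·329 = 494.

x* ≈ 329, y* ≈ 494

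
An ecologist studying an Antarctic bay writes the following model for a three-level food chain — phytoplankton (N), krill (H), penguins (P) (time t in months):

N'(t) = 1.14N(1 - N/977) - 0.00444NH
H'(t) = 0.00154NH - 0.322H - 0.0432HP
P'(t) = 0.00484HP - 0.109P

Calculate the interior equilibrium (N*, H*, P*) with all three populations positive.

N* ≈ 891, H* ≈ 22.5, P* ≈ 24.3

From dP/dt = 0: 0.00484H* = 0.109, so H* = 22.5.
From dN/dt = 0: 1.14(1 - N*/977) = 0.00444·22.5, giving N* = 977·(1 - 0.0877) = 891.
From dH/dt = 0: 0.00154·891 - 0.322 = 0.0432P*, so P* = 1.05/0.0432 = 24.3.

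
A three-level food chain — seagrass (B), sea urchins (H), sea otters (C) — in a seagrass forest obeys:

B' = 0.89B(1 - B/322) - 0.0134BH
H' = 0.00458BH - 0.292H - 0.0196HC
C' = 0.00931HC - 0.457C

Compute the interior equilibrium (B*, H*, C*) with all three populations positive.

From dC/dt = 0: 0.00931H* = 0.457, so H* = 49.1.
From dB/dt = 0: 0.89(1 - B*/322) = 0.0134·49.1, giving B* = 322·(1 - 0.739) = 84.
From dH/dt = 0: 0.00458·84 - 0.292 = 0.0196C*, so C* = 0.0928/0.0196 = 4.74.

B* ≈ 84, H* ≈ 49.1, C* ≈ 4.74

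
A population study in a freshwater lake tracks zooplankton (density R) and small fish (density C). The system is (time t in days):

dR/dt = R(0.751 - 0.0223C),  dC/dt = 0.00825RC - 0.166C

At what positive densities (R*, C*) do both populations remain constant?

R* ≈ 20.1, C* ≈ 33.7

Set dC/dt = 0 with C > 0: 0.00825R - 0.166 = 0, so R* = 0.166/0.00825 = 20.1.
Set dR/dt = 0 with R > 0: 0.751 - 0.0223C = 0, so C* = 0.751/0.0223 = 33.7.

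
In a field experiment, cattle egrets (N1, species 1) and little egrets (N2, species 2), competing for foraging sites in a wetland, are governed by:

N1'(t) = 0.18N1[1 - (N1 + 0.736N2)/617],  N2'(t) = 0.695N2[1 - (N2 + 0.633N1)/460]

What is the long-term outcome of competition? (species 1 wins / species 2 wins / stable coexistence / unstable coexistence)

Compare the nullcline intercepts: K1/α12 = 617/0.736 = 838 > K2 = 460; K2/α21 = 460/0.633 = 727 > K1 = 617.
Since both inequalities hold, each species can invade when rare, so the interior equilibrium is stable.

stable coexistence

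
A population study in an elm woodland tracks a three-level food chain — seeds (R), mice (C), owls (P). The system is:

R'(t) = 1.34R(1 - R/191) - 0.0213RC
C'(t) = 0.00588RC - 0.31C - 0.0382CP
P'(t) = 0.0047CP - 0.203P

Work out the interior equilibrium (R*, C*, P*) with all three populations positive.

From dP/dt = 0: 0.0047C* = 0.203, so C* = 43.2.
From dR/dt = 0: 1.34(1 - R*/191) = 0.0213·43.2, giving R* = 191·(1 - 0.687) = 59.9.
From dC/dt = 0: 0.00588·59.9 - 0.31 = 0.0382P*, so P* = 0.042/0.0382 = 1.1.

R* ≈ 59.9, C* ≈ 43.2, P* ≈ 1.1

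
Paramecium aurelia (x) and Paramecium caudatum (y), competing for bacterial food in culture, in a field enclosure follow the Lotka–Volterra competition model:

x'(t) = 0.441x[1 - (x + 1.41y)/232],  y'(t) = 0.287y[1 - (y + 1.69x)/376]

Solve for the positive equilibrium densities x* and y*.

Setting both brackets to zero gives the nullclines x + 1.41y = 232 and 1.69x + y = 376.
Substituting y = 376 - 1.69x into the first: x(1 - 1.41·1.69) = 232 - 1.41·376.
So x* = -298/-1.38 = 216, and then y* = 376 - 1.69·216 = 11.6.

x* ≈ 216, y* ≈ 11.6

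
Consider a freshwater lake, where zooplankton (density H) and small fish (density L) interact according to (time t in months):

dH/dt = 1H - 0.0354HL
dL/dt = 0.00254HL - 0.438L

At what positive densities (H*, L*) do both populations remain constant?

H* ≈ 172, L* ≈ 28.2

Set dL/dt = 0 with L > 0: 0.00254H - 0.438 = 0, so H* = 0.438/0.00254 = 172.
Set dH/dt = 0 with H > 0: 1 - 0.0354L = 0, so L* = 1/0.0354 = 28.2.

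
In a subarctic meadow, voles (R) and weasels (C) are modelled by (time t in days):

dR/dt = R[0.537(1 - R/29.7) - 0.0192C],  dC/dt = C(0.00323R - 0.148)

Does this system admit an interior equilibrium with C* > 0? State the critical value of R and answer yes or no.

The predator equation gives dC/dt > 0 only when R > 0.148/0.00323 = 45.8.
Without the predator, R → K = 29.7. Since 29.7 < 45.8, the predator cannot invade.

Threshold R = 45.8; K < 45.8, so no, the predator goes extinct.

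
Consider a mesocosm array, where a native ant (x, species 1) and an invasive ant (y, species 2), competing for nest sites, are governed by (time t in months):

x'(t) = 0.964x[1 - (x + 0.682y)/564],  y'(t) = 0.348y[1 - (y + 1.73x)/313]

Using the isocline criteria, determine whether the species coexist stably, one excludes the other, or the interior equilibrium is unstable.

species 1 excludes species 2

Compare the nullcline intercepts: K1/α12 = 564/0.682 = 827 > K2 = 313; K2/α21 = 313/1.73 = 181 < K1 = 564.
Since the inequalities point opposite ways, species 1 can invade but species 2 cannot.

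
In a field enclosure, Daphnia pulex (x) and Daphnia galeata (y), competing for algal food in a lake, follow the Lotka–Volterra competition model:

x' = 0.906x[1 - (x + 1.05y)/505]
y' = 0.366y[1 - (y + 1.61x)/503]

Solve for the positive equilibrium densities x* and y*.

x* ≈ 33.5, y* ≈ 449

Setting both brackets to zero gives the nullclines x + 1.05y = 505 and 1.61x + y = 503.
Substituting y = 503 - 1.61x into the first: x(1 - 1.05·1.61) = 505 - 1.05·503.
So x* = -23.1/-0.691 = 33.5, and then y* = 503 - 1.61·33.5 = 449.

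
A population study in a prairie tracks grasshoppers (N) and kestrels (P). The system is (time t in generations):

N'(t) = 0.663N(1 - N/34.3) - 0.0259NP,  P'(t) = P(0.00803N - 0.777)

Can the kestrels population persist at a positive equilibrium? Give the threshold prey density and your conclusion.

The predator equation gives dP/dt > 0 only when N > 0.777/0.00803 = 96.8.
Without the predator, N → K = 34.3. Since 34.3 < 96.8, the predator cannot invade.

Threshold N = 96.8; K < 96.8, so no, the predator goes extinct.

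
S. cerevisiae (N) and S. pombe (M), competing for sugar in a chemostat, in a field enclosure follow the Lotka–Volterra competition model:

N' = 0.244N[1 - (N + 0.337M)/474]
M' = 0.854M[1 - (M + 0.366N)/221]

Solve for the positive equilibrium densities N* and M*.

Setting both brackets to zero gives the nullclines N + 0.337M = 474 and 0.366N + M = 221.
Substituting M = 221 - 0.366N into the first: N(1 - 0.337·0.366) = 474 - 0.337·221.
So N* = 400/0.877 = 456, and then M* = 221 - 0.366·456 = 54.2.

N* ≈ 456, M* ≈ 54.2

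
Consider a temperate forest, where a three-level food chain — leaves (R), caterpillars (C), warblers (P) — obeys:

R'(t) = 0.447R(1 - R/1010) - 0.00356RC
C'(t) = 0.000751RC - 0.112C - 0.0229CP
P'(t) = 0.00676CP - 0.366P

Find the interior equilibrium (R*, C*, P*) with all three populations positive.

R* ≈ 574, C* ≈ 54.1, P* ≈ 13.9

From dP/dt = 0: 0.00676C* = 0.366, so C* = 54.1.
From dR/dt = 0: 0.447(1 - R*/1010) = 0.00356·54.1, giving R* = 1010·(1 - 0.431) = 574.
From dC/dt = 0: 0.000751·574 - 0.112 = 0.0229P*, so P* = 0.319/0.0229 = 13.9.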